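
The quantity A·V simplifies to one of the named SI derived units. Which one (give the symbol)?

V = W/A (potential = power per current),
    = kg·m²·s⁻³·A⁻¹.
Combining: A·V = A · (kg·m²·s⁻³·A⁻¹) = kg·m²·s⁻³.
kg·m²·s⁻³ is the base-SI form of the watt.

W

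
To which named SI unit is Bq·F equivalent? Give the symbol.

Bq = s⁻¹.
F = kg⁻¹·m⁻²·s⁴·A².
Combining: Bq·F = s⁻¹ · (kg⁻¹·m⁻²·s⁴·A²) = kg⁻¹·m⁻²·s³·A².
kg⁻¹·m⁻²·s³·A² is the base-SI form of the siemens.

S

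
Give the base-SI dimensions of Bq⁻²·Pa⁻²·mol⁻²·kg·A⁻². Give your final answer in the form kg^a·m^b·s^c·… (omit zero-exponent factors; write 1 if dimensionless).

kg⁻¹·m²·s⁶·A⁻²·mol⁻²

Bq = 1/s = s⁻¹ (activity is decays per second).
So Bq⁻² = s².
Pa = N/m² (pressure = force per area),
    = kg·m⁻¹·s⁻².
So Pa⁻² = kg⁻²·m²·s⁴.
Combining: Bq⁻²·Pa⁻²·mol⁻²·kg·A⁻² = s² · (kg⁻²·m²·s⁴) · mol⁻² · kg · A⁻² = kg⁻¹·m²·s⁶·A⁻²·mol⁻².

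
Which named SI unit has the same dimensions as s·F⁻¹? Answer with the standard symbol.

F = kg⁻¹·m⁻²·s⁴·A².
So F⁻¹ = kg·m²·s⁻⁴·A⁻².
Combining: s·F⁻¹ = s · (kg·m²·s⁻⁴·A⁻²) = kg·m²·s⁻³·A⁻².
kg·m²·s⁻³·A⁻² is the base-SI form of the ohm.

Ω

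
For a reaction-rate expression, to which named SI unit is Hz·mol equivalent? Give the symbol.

kat

Hz = s⁻¹.
Combining: Hz·mol = s⁻¹ · mol = s⁻¹·mol.
s⁻¹·mol is the base-SI form of the katal.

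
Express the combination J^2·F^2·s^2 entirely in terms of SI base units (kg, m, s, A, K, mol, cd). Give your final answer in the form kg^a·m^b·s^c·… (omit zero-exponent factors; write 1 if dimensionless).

s⁶·A⁴

J = N·m (work = force × distance),
    = kg·m²·s⁻².
So J² = kg²·m⁴·s⁻⁴.
F = C/V (capacitance = charge per voltage),
    = A·s/(kg·m²·s⁻³·A⁻¹) (substituting C and V),
    = kg⁻¹·m⁻²·s⁴·A².
So F² = kg⁻²·m⁻⁴·s⁸·A⁴.
Combining: J²·F²·s² = (kg²·m⁴·s⁻⁴) · (kg⁻²·m⁻⁴·s⁸·A⁴) · s² = s⁶·A⁴.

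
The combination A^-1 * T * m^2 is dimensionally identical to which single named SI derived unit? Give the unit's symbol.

H

T = Wb/m² (flux density = flux per area),
    = kg·s⁻²·A⁻¹.
Combining: A⁻¹·T·m² = A⁻¹ · (kg·s⁻²·A⁻¹) · m² = kg·m²·s⁻²·A⁻².
kg·m²·s⁻²·A⁻² is the base-SI form of the henry.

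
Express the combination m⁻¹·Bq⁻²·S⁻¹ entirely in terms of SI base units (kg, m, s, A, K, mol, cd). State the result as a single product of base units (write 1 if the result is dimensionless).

Bq = 1/s = s⁻¹ (activity is decays per second).
So Bq⁻² = s².
S = 1/Ω (conductance is reciprocal resistance),
    = kg⁻¹·m⁻²·s³·A².
So S⁻¹ = kg·m²·s⁻³·A⁻².
Combining: m⁻¹·Bq⁻²·S⁻¹ = m⁻¹ · s² · (kg·m²·s⁻³·A⁻²) = kg·m·s⁻¹·A⁻².

kg·m·s⁻¹·A⁻²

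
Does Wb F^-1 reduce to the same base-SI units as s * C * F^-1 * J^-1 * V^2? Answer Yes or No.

Yes

Left side:
  Wb = V·s (flux: a volt is a weber per second),
      = kg·m²·s⁻²·A⁻¹.
  F = C/V (capacitance = charge per voltage),
      = A·s/(kg·m²·s⁻³·A⁻¹) (substituting C and V),
      = kg⁻¹·m⁻²·s⁴·A².
  So F⁻¹ = kg·m²·s⁻⁴·A⁻².
  Combining: Wb·F⁻¹ = (kg·m²·s⁻²·A⁻¹) · (kg·m²·s⁻⁴·A⁻²) = kg²·m⁴·s⁻⁶·A⁻³.
Right side:
  C = A·s = s·A (charge = current × time).
  F = C/V (capacitance = charge per voltage),
      = A·s/(kg·m²·s⁻³·A⁻¹) (substituting C and V),
      = kg⁻¹·m⁻²·s⁴·A².
  So F⁻¹ = kg·m²·s⁻⁴·A⁻².
  J = N·m (work = force × distance),
      = kg·m²·s⁻².
  So J⁻¹ = kg⁻¹·m⁻²·s².
  V = W/A (potential = power per current),
      = kg·m²·s⁻³·A⁻¹.
  So V² = kg²·m⁴·s⁻⁶·A⁻².
  Combining: s·C·F⁻¹·J⁻¹·V² = s · (s·A) · (kg·m²·s⁻⁴·A⁻²) · (kg⁻¹·m⁻²·s²) · (kg²·m⁴·s⁻⁶·A⁻²) = kg²·m⁴·s⁻⁶·A⁻³.
Both reduce to kg²·m⁴·s⁻⁶·A⁻³.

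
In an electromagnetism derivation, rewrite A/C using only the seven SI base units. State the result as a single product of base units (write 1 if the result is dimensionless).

s⁻¹

C = s·A.
So C⁻¹ = s⁻¹·A⁻¹.
Combining: A·C⁻¹ = A · (s⁻¹·A⁻¹) = s⁻¹.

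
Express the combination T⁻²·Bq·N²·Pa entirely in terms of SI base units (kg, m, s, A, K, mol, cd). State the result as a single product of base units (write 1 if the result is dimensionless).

kg·m·s⁻³·A²

T = Wb/m² (flux density = flux per area),
    = kg·s⁻²·A⁻¹.
So T⁻² = kg⁻²·s⁴·A².
Bq = 1/s = s⁻¹ (activity is decays per second).
N = kg·m/s² = kg·m·s⁻² (force = mass × acceleration).
So N² = kg²·m²·s⁻⁴.
Pa = N/m² (pressure = force per area),
    = kg·m⁻¹·s⁻².
Combining: T⁻²·Bq·N²·Pa = (kg⁻²·s⁴·A²) · s⁻¹ · (kg²·m²·s⁻⁴) · (kg·m⁻¹·s⁻²) = kg·m·s⁻³·A².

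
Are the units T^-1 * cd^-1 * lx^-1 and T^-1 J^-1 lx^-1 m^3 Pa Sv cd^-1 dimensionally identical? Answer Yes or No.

Left side:
  T = Wb/m² (flux density = flux per area),
      = kg·s⁻²·A⁻¹.
  So T⁻¹ = kg⁻¹·s²·A.
  lx = lm/m² (illuminance = luminous flux per area),
      = m⁻²·cd.
  So lx⁻¹ = m²·cd⁻¹.
  Combining: T⁻¹·cd⁻¹·lx⁻¹ = (kg⁻¹·s²·A) · cd⁻¹ · (m²·cd⁻¹) = kg⁻¹·m²·s²·A·cd⁻².
Right side:
  T = Wb/m² (flux density = flux per area),
      = kg·s⁻²·A⁻¹.
  So T⁻¹ = kg⁻¹·s²·A.
  J = N·m (work = force × distance),
      = kg·m²·s⁻².
  So J⁻¹ = kg⁻¹·m⁻²·s².
  lx = lm/m² (illuminance = luminous flux per area),
      = m⁻²·cd.
  So lx⁻¹ = m²·cd⁻¹.
  Pa = N/m² (pressure = force per area),
      = kg·m⁻¹·s⁻².
  Sv = J/kg (equivalent dose = energy per mass),
      = m²·s⁻².
  Combining: T⁻¹·J⁻¹·lx⁻¹·m³·Pa·Sv·cd⁻¹ = (kg⁻¹·s²·A) · (kg⁻¹·m⁻²·s²) · (m²·cd⁻¹) · m³ · (kg·m⁻¹·s⁻²) · (m²·s⁻²) · cd⁻¹ = kg⁻¹·m⁴·A·cd⁻².
Left is kg⁻¹·m²·s²·A·cd⁻²; right is kg⁻¹·m⁴·A·cd⁻² — different.

No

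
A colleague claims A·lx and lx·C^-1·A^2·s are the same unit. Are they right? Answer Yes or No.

Left side:
  lx = m⁻²·cd.
  Combining: A·lx = A · (m⁻²·cd) = m⁻²·A·cd.
Right side:
  lx = m⁻²·cd.
  C = s·A.
  So C⁻¹ = s⁻¹·A⁻¹.
  Combining: lx·C⁻¹·A²·s = (m⁻²·cd) · (s⁻¹·A⁻¹) · A² · s = m⁻²·A·cd.
Both reduce to m⁻²·A·cd.

Yes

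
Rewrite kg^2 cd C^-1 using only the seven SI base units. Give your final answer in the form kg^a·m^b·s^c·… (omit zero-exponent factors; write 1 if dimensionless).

kg²·s⁻¹·A⁻¹·cd

C = A·s = s·A (charge = current × time).
So C⁻¹ = s⁻¹·A⁻¹.
Combining: kg²·cd·C⁻¹ = kg² · cd · (s⁻¹·A⁻¹) = kg²·s⁻¹·A⁻¹·cd.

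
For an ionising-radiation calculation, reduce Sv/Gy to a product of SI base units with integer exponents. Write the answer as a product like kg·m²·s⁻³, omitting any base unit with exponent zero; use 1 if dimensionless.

1

Gy = m²·s⁻².
So Gy⁻¹ = m⁻²·s².
Sv = m²·s⁻².
Combining: Gy⁻¹·Sv = (m⁻²·s²) · (m²·s⁻²) = 1.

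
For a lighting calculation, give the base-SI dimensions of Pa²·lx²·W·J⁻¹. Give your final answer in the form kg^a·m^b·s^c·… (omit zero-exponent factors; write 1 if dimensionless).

kg²·m⁻⁶·s⁻⁵·cd²

Pa = N/m² (pressure = force per area),
    = kg·m⁻¹·s⁻².
So Pa² = kg²·m⁻²·s⁻⁴.
lx = lm/m² (illuminance = luminous flux per area),
    = m⁻²·cd.
So lx² = m⁻⁴·cd².
W = J/s (power = energy per time),
    = kg·m²·s⁻³.
J = N·m (work = force × distance),
    = kg·m²·s⁻².
So J⁻¹ = kg⁻¹·m⁻²·s².
Combining: Pa²·lx²·W·J⁻¹ = (kg²·m⁻²·s⁻⁴) · (m⁻⁴·cd²) · (kg·m²·s⁻³) · (kg⁻¹·m⁻²·s²) = kg²·m⁻⁶·s⁻⁵·cd².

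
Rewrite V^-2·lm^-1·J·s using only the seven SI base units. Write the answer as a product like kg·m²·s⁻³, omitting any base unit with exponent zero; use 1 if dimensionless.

V = kg·m²·s⁻³·A⁻¹.
So V⁻² = kg⁻²·m⁻⁴·s⁶·A².
lm = cd.
So lm⁻¹ = cd⁻¹.
J = kg·m²·s⁻².
Combining: V⁻²·lm⁻¹·J·s = (kg⁻²·m⁻⁴·s⁶·A²) · cd⁻¹ · (kg·m²·s⁻²) · s = kg⁻¹·m⁻²·s⁵·A²·cd⁻¹.

kg⁻¹·m⁻²·s⁵·A²·cd⁻¹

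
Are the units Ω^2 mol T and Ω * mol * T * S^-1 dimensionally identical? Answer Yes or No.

Yes

Left side:
  Ω = V/A (resistance = voltage per current),
      = kg·m²·s⁻³·A⁻².
  So Ω² = kg²·m⁴·s⁻⁶·A⁻⁴.
  T = Wb/m² (flux density = flux per area),
      = kg·s⁻²·A⁻¹.
  Combining: Ω²·mol·T = (kg²·m⁴·s⁻⁶·A⁻⁴) · mol · (kg·s⁻²·A⁻¹) = kg³·m⁴·s⁻⁸·A⁻⁵·mol.
Right side:
  Ω = V/A (resistance = voltage per current),
      = kg·m²·s⁻³·A⁻².
  T = Wb/m² (flux density = flux per area),
      = kg·s⁻²·A⁻¹.
  S = 1/Ω (conductance is reciprocal resistance),
      = kg⁻¹·m⁻²·s³·A².
  So S⁻¹ = kg·m²·s⁻³·A⁻².
  Combining: Ω·mol·T·S⁻¹ = (kg·m²·s⁻³·A⁻²) · mol · (kg·s⁻²·A⁻¹) · (kg·m²·s⁻³·A⁻²) = kg³·m⁴·s⁻⁸·A⁻⁵·mol.
Both reduce to kg³·m⁴·s⁻⁸·A⁻⁵·mol.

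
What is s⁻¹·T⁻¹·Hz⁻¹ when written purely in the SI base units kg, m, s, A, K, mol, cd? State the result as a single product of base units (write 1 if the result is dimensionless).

T = kg·s⁻²·A⁻¹.
So T⁻¹ = kg⁻¹·s²·A.
Hz = s⁻¹.
So Hz⁻¹ = s.
Combining: s⁻¹·T⁻¹·Hz⁻¹ = s⁻¹ · (kg⁻¹·s²·A) · s = kg⁻¹·s²·A.

kg⁻¹·s²·A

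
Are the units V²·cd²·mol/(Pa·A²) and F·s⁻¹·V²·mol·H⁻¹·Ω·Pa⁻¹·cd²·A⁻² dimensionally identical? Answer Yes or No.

Left side:
  Pa = kg·m⁻¹·s⁻².
  So Pa⁻¹ = kg⁻¹·m·s².
  V = kg·m²·s⁻³·A⁻¹.
  So V² = kg²·m⁴·s⁻⁶·A⁻².
  Combining: Pa⁻¹·V²·cd²·A⁻²·mol = (kg⁻¹·m·s²) · (kg²·m⁴·s⁻⁶·A⁻²) · cd² · A⁻² · mol = kg·m⁵·s⁻⁴·A⁻⁴·mol·cd².
Right side:
  F = C/V (capacitance = charge per voltage),
      = A·s/(kg·m²·s⁻³·A⁻¹) (substituting C and V),
      = kg⁻¹·m⁻²·s⁴·A².
  V = W/A (potential = power per current),
      = kg·m²·s⁻³·A⁻¹.
  So V² = kg²·m⁴·s⁻⁶·A⁻².
  H = Wb/A (inductance = flux per current),
      = kg·m²·s⁻²·A⁻².
  So H⁻¹ = kg⁻¹·m⁻²·s²·A².
  Ω = V/A (resistance = voltage per current),
      = kg·m²·s⁻³·A⁻².
  Pa = N/m² (pressure = force per area),
      = kg·m⁻¹·s⁻².
  So Pa⁻¹ = kg⁻¹·m·s².
  Combining: F·s⁻¹·V²·mol·H⁻¹·Ω·Pa⁻¹·cd²·A⁻² = (kg⁻¹·m⁻²·s⁴·A²) · s⁻¹ · (kg²·m⁴·s⁻⁶·A⁻²) · mol · (kg⁻¹·m⁻²·s²·A²) · (kg·m²·s⁻³·A⁻²) · (kg⁻¹·m·s²) · cd² · A⁻² = m³·s⁻²·A⁻²·mol·cd².
Left is kg·m⁵·s⁻⁴·A⁻⁴·mol·cd²; right is m³·s⁻²·A⁻²·mol·cd² — different.

No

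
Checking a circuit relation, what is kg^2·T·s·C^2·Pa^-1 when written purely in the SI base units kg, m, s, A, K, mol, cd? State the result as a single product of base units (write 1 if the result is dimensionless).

kg²·m·s³·A

T = kg·s⁻²·A⁻¹.
C = s·A.
So C² = s²·A².
Pa = kg·m⁻¹·s⁻².
So Pa⁻¹ = kg⁻¹·m·s².
Combining: kg²·T·s·C²·Pa⁻¹ = kg² · (kg·s⁻²·A⁻¹) · s · (s²·A²) · (kg⁻¹·m·s²) = kg²·m·s³·A.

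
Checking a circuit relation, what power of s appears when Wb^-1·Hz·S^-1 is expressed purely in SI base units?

Wb = V·s (flux: a volt is a weber per second),
    = kg·m²·s⁻²·A⁻¹.
So Wb⁻¹ = kg⁻¹·m⁻²·s²·A.
Hz = 1/s = s⁻¹ (frequency is cycles per second).
S = 1/Ω (conductance is reciprocal resistance),
    = kg⁻¹·m⁻²·s³·A².
So S⁻¹ = kg·m²·s⁻³·A⁻².
Combining: Wb⁻¹·Hz·S⁻¹ = (kg⁻¹·m⁻²·s²·A) · s⁻¹ · (kg·m²·s⁻³·A⁻²) = s⁻²·A⁻¹.
The exponent of s is -2.

-2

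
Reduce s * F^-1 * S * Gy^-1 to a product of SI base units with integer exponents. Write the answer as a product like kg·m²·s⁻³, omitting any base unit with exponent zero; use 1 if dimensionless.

m⁻²·s²

F = C/V (capacitance = charge per voltage),
    = A·s/(kg·m²·s⁻³·A⁻¹) (substituting C and V),
    = kg⁻¹·m⁻²·s⁴·A².
So F⁻¹ = kg·m²·s⁻⁴·A⁻².
S = 1/Ω (conductance is reciprocal resistance),
    = kg⁻¹·m⁻²·s³·A².
Gy = J/kg (absorbed dose = energy per mass),
    = m²·s⁻².
So Gy⁻¹ = m⁻²·s².
Combining: s·F⁻¹·S·Gy⁻¹ = s · (kg·m²·s⁻⁴·A⁻²) · (kg⁻¹·m⁻²·s³·A²) · (m⁻²·s²) = m⁻²·s².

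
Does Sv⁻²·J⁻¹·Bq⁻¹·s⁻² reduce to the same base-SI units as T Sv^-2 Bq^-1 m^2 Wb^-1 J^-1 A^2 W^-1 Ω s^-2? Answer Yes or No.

Yes

Left side:
  Sv = m²·s⁻².
  So Sv⁻² = m⁻⁴·s⁴.
  J = kg·m²·s⁻².
  So J⁻¹ = kg⁻¹·m⁻²·s².
  Bq = s⁻¹.
  So Bq⁻¹ = s.
  Combining: Sv⁻²·J⁻¹·Bq⁻¹·s⁻² = (m⁻⁴·s⁴) · (kg⁻¹·m⁻²·s²) · s · s⁻² = kg⁻¹·m⁻⁶·s⁵.
Right side:
  T = Wb/m² (flux density = flux per area),
      = kg·s⁻²·A⁻¹.
  Sv = J/kg (equivalent dose = energy per mass),
      = m²·s⁻².
  So Sv⁻² = m⁻⁴·s⁴.
  Bq = 1/s = s⁻¹ (activity is decays per second).
  So Bq⁻¹ = s.
  Wb = V·s (flux: a volt is a weber per second),
      = kg·m²·s⁻²·A⁻¹.
  So Wb⁻¹ = kg⁻¹·m⁻²·s²·A.
  J = N·m (work = force × distance),
      = kg·m²·s⁻².
  So J⁻¹ = kg⁻¹·m⁻²·s².
  W = J/s (power = energy per time),
      = kg·m²·s⁻³.
  So W⁻¹ = kg⁻¹·m⁻²·s³.
  Ω = V/A (resistance = voltage per current),
      = kg·m²·s⁻³·A⁻².
  Combining: T·Sv⁻²·Bq⁻¹·m²·Wb⁻¹·J⁻¹·A²·W⁻¹·Ω·s⁻² = (kg·s⁻²·A⁻¹) · (m⁻⁴·s⁴) · s · m² · (kg⁻¹·m⁻²·s²·A) · (kg⁻¹·m⁻²·s²) · A² · (kg⁻¹·m⁻²·s³) · (kg·m²·s⁻³·A⁻²) · s⁻² = kg⁻¹·m⁻⁶·s⁵.
Both reduce to kg⁻¹·m⁻⁶·s⁵.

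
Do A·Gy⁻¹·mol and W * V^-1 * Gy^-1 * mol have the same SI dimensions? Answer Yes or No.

Left side:
  Gy = m²·s⁻².
  So Gy⁻¹ = m⁻²·s².
  Combining: A·Gy⁻¹·mol = A · (m⁻²·s²) · mol = m⁻²·s²·A·mol.
Right side:
  W = J/s (power = energy per time),
      = kg·m²·s⁻³.
  V = W/A (potential = power per current),
      = kg·m²·s⁻³·A⁻¹.
  So V⁻¹ = kg⁻¹·m⁻²·s³·A.
  Gy = J/kg (absorbed dose = energy per mass),
      = m²·s⁻².
  So Gy⁻¹ = m⁻²·s².
  Combining: W·V⁻¹·Gy⁻¹·mol = (kg·m²·s⁻³) · (kg⁻¹·m⁻²·s³·A) · (m⁻²·s²) · mol = m⁻²·s²·A·mol.
Both reduce to m⁻²·s²·A·mol.

Yes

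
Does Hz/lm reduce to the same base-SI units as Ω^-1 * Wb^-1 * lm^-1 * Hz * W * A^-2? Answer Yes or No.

No

Left side:
  lm = cd·sr = cd (luminous flux; sr is dimensionless).
  So lm⁻¹ = cd⁻¹.
  Hz = 1/s = s⁻¹ (frequency is cycles per second).
  Combining: lm⁻¹·Hz = cd⁻¹ · s⁻¹ = s⁻¹·cd⁻¹.
Right side:
  Ω = V/A (resistance = voltage per current),
      = kg·m²·s⁻³·A⁻².
  So Ω⁻¹ = kg⁻¹·m⁻²·s³·A².
  Wb = V·s (flux: a volt is a weber per second),
      = kg·m²·s⁻²·A⁻¹.
  So Wb⁻¹ = kg⁻¹·m⁻²·s²·A.
  lm = cd·sr = cd (luminous flux; sr is dimensionless).
  So lm⁻¹ = cd⁻¹.
  Hz = 1/s = s⁻¹ (frequency is cycles per second).
  W = J/s (power = energy per time),
      = kg·m²·s⁻³.
  Combining: Ω⁻¹·Wb⁻¹·lm⁻¹·Hz·W·A⁻² = (kg⁻¹·m⁻²·s³·A²) · (kg⁻¹·m⁻²·s²·A) · cd⁻¹ · s⁻¹ · (kg·m²·s⁻³) · A⁻² = kg⁻¹·m⁻²·s·A·cd⁻¹.
Left is s⁻¹·cd⁻¹; right is kg⁻¹·m⁻²·s·A·cd⁻¹ — different.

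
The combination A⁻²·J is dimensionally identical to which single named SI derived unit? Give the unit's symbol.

J = N·m (work = force × distance),
    = kg·m²·s⁻².
Combining: A⁻²·J = A⁻² · (kg·m²·s⁻²) = kg·m²·s⁻²·A⁻².
kg·m²·s⁻²·A⁻² is the base-SI form of the henry.

H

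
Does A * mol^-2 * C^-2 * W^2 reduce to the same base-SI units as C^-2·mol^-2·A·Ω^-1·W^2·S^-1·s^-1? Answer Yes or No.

No

Left side:
  C = A·s = s·A (charge = current × time).
  So C⁻² = s⁻²·A⁻².
  W = J/s (power = energy per time),
      = kg·m²·s⁻³.
  So W² = kg²·m⁴·s⁻⁶.
  Combining: A·mol⁻²·C⁻²·W² = A · mol⁻² · (s⁻²·A⁻²) · (kg²·m⁴·s⁻⁶) = kg²·m⁴·s⁻⁸·A⁻¹·mol⁻².
Right side:
  C = s·A.
  So C⁻² = s⁻²·A⁻².
  Ω = kg·m²·s⁻³·A⁻².
  So Ω⁻¹ = kg⁻¹·m⁻²·s³·A².
  W = kg·m²·s⁻³.
  So W² = kg²·m⁴·s⁻⁶.
  S = kg⁻¹·m⁻²·s³·A².
  So S⁻¹ = kg·m²·s⁻³·A⁻².
  Combining: C⁻²·mol⁻²·A·Ω⁻¹·W²·S⁻¹·s⁻¹ = (s⁻²·A⁻²) · mol⁻² · A · (kg⁻¹·m⁻²·s³·A²) · (kg²·m⁴·s⁻⁶) · (kg·m²·s⁻³·A⁻²) · s⁻¹ = kg²·m⁴·s⁻⁹·A⁻¹·mol⁻².
Left is kg²·m⁴·s⁻⁸·A⁻¹·mol⁻²; right is kg²·m⁴·s⁻⁹·A⁻¹·mol⁻² — different.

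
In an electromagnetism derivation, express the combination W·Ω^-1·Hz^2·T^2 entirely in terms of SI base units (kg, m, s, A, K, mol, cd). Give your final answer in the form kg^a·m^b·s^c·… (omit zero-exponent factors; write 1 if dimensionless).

kg²·s⁻⁶

W = J/s (power = energy per time),
    = kg·m²·s⁻³.
Ω = V/A (resistance = voltage per current),
    = kg·m²·s⁻³·A⁻².
So Ω⁻¹ = kg⁻¹·m⁻²·s³·A².
Hz = 1/s = s⁻¹ (frequency is cycles per second).
So Hz² = s⁻².
T = Wb/m² (flux density = flux per area),
    = kg·s⁻²·A⁻¹.
So T² = kg²·s⁻⁴·A⁻².
Combining: W·Ω⁻¹·Hz²·T² = (kg·m²·s⁻³) · (kg⁻¹·m⁻²·s³·A²) · s⁻² · (kg²·s⁻⁴·A⁻²) = kg²·s⁻⁶.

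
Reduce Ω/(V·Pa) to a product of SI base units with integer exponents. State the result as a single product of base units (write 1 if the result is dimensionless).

Ω = V/A (resistance = voltage per current),
    = kg·m²·s⁻³·A⁻².
V = W/A (potential = power per current),
    = kg·m²·s⁻³·A⁻¹.
So V⁻¹ = kg⁻¹·m⁻²·s³·A.
Pa = N/m² (pressure = force per area),
    = kg·m⁻¹·s⁻².
So Pa⁻¹ = kg⁻¹·m·s².
Combining: Ω·V⁻¹·Pa⁻¹ = (kg·m²·s⁻³·A⁻²) · (kg⁻¹·m⁻²·s³·A) · (kg⁻¹·m·s²) = kg⁻¹·m·s²·A⁻¹.

kg⁻¹·m·s²·A⁻¹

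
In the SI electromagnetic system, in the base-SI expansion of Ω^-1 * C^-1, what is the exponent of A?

Ω = kg·m²·s⁻³·A⁻².
So Ω⁻¹ = kg⁻¹·m⁻²·s³·A².
C = s·A.
So C⁻¹ = s⁻¹·A⁻¹.
Combining: Ω⁻¹·C⁻¹ = (kg⁻¹·m⁻²·s³·A²) · (s⁻¹·A⁻¹) = kg⁻¹·m⁻²·s²·A.
The exponent of A is 1.

1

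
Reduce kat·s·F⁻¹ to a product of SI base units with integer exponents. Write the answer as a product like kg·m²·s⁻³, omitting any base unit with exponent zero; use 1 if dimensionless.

kg·m²·s⁻⁴·A⁻²·mol

kat = s⁻¹·mol.
F = kg⁻¹·m⁻²·s⁴·A².
So F⁻¹ = kg·m²·s⁻⁴·A⁻².
Combining: kat·s·F⁻¹ = (s⁻¹·mol) · s · (kg·m²·s⁻⁴·A⁻²) = kg·m²·s⁻⁴·A⁻²·mol.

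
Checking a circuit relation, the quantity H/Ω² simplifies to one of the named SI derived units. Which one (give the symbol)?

H = Wb/A (inductance = flux per current),
    = kg·m²·s⁻²·A⁻².
Ω = V/A (resistance = voltage per current),
    = kg·m²·s⁻³·A⁻².
So Ω⁻² = kg⁻²·m⁻⁴·s⁶·A⁴.
Combining: H·Ω⁻² = (kg·m²·s⁻²·A⁻²) · (kg⁻²·m⁻⁴·s⁶·A⁴) = kg⁻¹·m⁻²·s⁴·A².
kg⁻¹·m⁻²·s⁴·A² is the base-SI form of the farad.

F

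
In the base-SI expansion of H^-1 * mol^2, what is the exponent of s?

H = Wb/A (inductance = flux per current),
    = kg·m²·s⁻²·A⁻².
So H⁻¹ = kg⁻¹·m⁻²·s²·A².
Combining: H⁻¹·mol² = (kg⁻¹·m⁻²·s²·A²) · mol² = kg⁻¹·m⁻²·s²·A²·mol².
The exponent of s is 2.

2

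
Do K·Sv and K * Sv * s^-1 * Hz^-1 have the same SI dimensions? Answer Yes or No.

Yes

Left side:
  Sv = m²·s⁻².
  Combining: K·Sv = K · (m²·s⁻²) = m²·s⁻²·K.
Right side:
  Sv = J/kg (equivalent dose = energy per mass),
      = m²·s⁻².
  Hz = 1/s = s⁻¹ (frequency is cycles per second).
  So Hz⁻¹ = s.
  Combining: K·Sv·s⁻¹·Hz⁻¹ = K · (m²·s⁻²) · s⁻¹ · s = m²·s⁻²·K.
Both reduce to m²·s⁻²·K.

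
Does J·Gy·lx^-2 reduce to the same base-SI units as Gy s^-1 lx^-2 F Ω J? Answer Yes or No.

Left side:
  J = N·m (work = force × distance),
      = kg·m²·s⁻².
  Gy = J/kg (absorbed dose = energy per mass),
      = m²·s⁻².
  lx = lm/m² (illuminance = luminous flux per area),
      = m⁻²·cd.
  So lx⁻² = m⁴·cd⁻².
  Combining: J·Gy·lx⁻² = (kg·m²·s⁻²) · (m²·s⁻²) · (m⁴·cd⁻²) = kg·m⁸·s⁻⁴·cd⁻².
Right side:
  Gy = J/kg (absorbed dose = energy per mass),
      = m²·s⁻².
  lx = lm/m² (illuminance = luminous flux per area),
      = m⁻²·cd.
  So lx⁻² = m⁴·cd⁻².
  F = C/V (capacitance = charge per voltage),
      = A·s/(kg·m²·s⁻³·A⁻¹) (substituting C and V),
      = kg⁻¹·m⁻²·s⁴·A².
  Ω = V/A (resistance = voltage per current),
      = kg·m²·s⁻³·A⁻².
  J = N·m (work = force × distance),
      = kg·m²·s⁻².
  Combining: Gy·s⁻¹·lx⁻²·F·Ω·J = (m²·s⁻²) · s⁻¹ · (m⁴·cd⁻²) · (kg⁻¹·m⁻²·s⁴·A²) · (kg·m²·s⁻³·A⁻²) · (kg·m²·s⁻²) = kg·m⁸·s⁻⁴·cd⁻².
Both reduce to kg·m⁸·s⁻⁴·cd⁻².

Yes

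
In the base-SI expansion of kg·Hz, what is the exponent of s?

Hz = s⁻¹.
Combining: kg·Hz = kg · s⁻¹ = kg·s⁻¹.
The exponent of s is -1.

-1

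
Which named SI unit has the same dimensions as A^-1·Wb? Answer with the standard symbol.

H

Wb = V·s (flux: a volt is a weber per second),
    = kg·m²·s⁻²·A⁻¹.
Combining: A⁻¹·Wb = A⁻¹ · (kg·m²·s⁻²·A⁻¹) = kg·m²·s⁻²·A⁻².
kg·m²·s⁻²·A⁻² is the base-SI form of the henry.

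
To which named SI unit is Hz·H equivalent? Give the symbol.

Ω

Hz = 1/s = s⁻¹ (frequency is cycles per second).
H = Wb/A (inductance = flux per current),
    = kg·m²·s⁻²·A⁻².
Combining: Hz·H = s⁻¹ · (kg·m²·s⁻²·A⁻²) = kg·m²·s⁻³·A⁻².
kg·m²·s⁻³·A⁻² is the base-SI form of the ohm.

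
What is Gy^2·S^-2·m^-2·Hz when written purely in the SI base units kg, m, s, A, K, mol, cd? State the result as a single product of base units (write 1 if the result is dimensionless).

Gy = m²·s⁻².
So Gy² = m⁴·s⁻⁴.
S = kg⁻¹·m⁻²·s³·A².
So S⁻² = kg²·m⁴·s⁻⁶·A⁻⁴.
Hz = s⁻¹.
Combining: Gy²·S⁻²·m⁻²·Hz = (m⁴·s⁻⁴) · (kg²·m⁴·s⁻⁶·A⁻⁴) · m⁻² · s⁻¹ = kg²·m⁶·s⁻¹¹·A⁻⁴.

kg²·m⁶·s⁻¹¹·A⁻⁴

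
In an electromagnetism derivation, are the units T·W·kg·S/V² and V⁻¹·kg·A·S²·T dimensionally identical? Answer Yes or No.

No

Left side:
  T = kg·s⁻²·A⁻¹.
  V = kg·m²·s⁻³·A⁻¹.
  So V⁻² = kg⁻²·m⁻⁴·s⁶·A².
  W = kg·m²·s⁻³.
  S = kg⁻¹·m⁻²·s³·A².
  Combining: T·V⁻²·W·kg·S = (kg·s⁻²·A⁻¹) · (kg⁻²·m⁻⁴·s⁶·A²) · (kg·m²·s⁻³) · kg · (kg⁻¹·m⁻²·s³·A²) = m⁻⁴·s⁴·A³.
Right side:
  V = W/A (potential = power per current),
      = kg·m²·s⁻³·A⁻¹.
  So V⁻¹ = kg⁻¹·m⁻²·s³·A.
  S = 1/Ω (conductance is reciprocal resistance),
      = kg⁻¹·m⁻²·s³·A².
  So S² = kg⁻²·m⁻⁴·s⁶·A⁴.
  T = Wb/m² (flux density = flux per area),
      = kg·s⁻²·A⁻¹.
  Combining: V⁻¹·kg·A·S²·T = (kg⁻¹·m⁻²·s³·A) · kg · A · (kg⁻²·m⁻⁴·s⁶·A⁴) · (kg·s⁻²·A⁻¹) = kg⁻¹·m⁻⁶·s⁷·A⁵.
Left is m⁻⁴·s⁴·A³; right is kg⁻¹·m⁻⁶·s⁷·A⁵ — different.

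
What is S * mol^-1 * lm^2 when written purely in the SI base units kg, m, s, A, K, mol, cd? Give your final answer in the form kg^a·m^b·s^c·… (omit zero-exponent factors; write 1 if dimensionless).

S = 1/Ω (conductance is reciprocal resistance),
    = kg⁻¹·m⁻²·s³·A².
lm = cd·sr = cd (luminous flux; sr is dimensionless).
So lm² = cd².
Combining: S·mol⁻¹·lm² = (kg⁻¹·m⁻²·s³·A²) · mol⁻¹ · cd² = kg⁻¹·m⁻²·s³·A²·mol⁻¹·cd².

kg⁻¹·m⁻²·s³·A²·mol⁻¹·cd²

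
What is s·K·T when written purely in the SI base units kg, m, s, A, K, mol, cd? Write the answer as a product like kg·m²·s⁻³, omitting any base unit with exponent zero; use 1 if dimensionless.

kg·s⁻¹·A⁻¹·K

T = Wb/m² (flux density = flux per area),
    = kg·s⁻²·A⁻¹.
Combining: s·K·T = s · K · (kg·s⁻²·A⁻¹) = kg·s⁻¹·A⁻¹·K.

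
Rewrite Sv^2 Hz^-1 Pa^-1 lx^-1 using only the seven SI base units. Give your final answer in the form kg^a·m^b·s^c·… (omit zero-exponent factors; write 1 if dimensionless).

kg⁻¹·m⁷·s⁻¹·cd⁻¹

Sv = m²·s⁻².
So Sv² = m⁴·s⁻⁴.
Hz = s⁻¹.
So Hz⁻¹ = s.
Pa = kg·m⁻¹·s⁻².
So Pa⁻¹ = kg⁻¹·m·s².
lx = m⁻²·cd.
So lx⁻¹ = m²·cd⁻¹.
Combining: Sv²·Hz⁻¹·Pa⁻¹·lx⁻¹ = (m⁴·s⁻⁴) · s · (kg⁻¹·m·s²) · (m²·cd⁻¹) = kg⁻¹·m⁷·s⁻¹·cd⁻¹.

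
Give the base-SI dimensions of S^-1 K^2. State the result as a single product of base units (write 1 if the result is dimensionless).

kg·m²·s⁻³·A⁻²·K²

S = 1/Ω (conductance is reciprocal resistance),
    = kg⁻¹·m⁻²·s³·A².
So S⁻¹ = kg·m²·s⁻³·A⁻².
Combining: S⁻¹·K² = (kg·m²·s⁻³·A⁻²) · K² = kg·m²·s⁻³·A⁻²·K².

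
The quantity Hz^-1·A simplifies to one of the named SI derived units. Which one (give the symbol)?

Hz = s⁻¹.
So Hz⁻¹ = s.
Combining: Hz⁻¹·A = s · A = s·A.
s·A is the base-SI form of the coulomb.

C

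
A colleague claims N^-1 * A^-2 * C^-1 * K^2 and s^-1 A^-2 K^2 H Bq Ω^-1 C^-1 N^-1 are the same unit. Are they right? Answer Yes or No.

No

Left side:
  N = kg·m/s² = kg·m·s⁻² (force = mass × acceleration).
  So N⁻¹ = kg⁻¹·m⁻¹·s².
  C = A·s = s·A (charge = current × time).
  So C⁻¹ = s⁻¹·A⁻¹.
  Combining: N⁻¹·A⁻²·C⁻¹·K² = (kg⁻¹·m⁻¹·s²) · A⁻² · (s⁻¹·A⁻¹) · K² = kg⁻¹·m⁻¹·s·A⁻³·K².
Right side:
  H = Wb/A (inductance = flux per current),
      = kg·m²·s⁻²·A⁻².
  Bq = 1/s = s⁻¹ (activity is decays per second).
  Ω = V/A (resistance = voltage per current),
      = kg·m²·s⁻³·A⁻².
  So Ω⁻¹ = kg⁻¹·m⁻²·s³·A².
  C = A·s = s·A (charge = current × time).
  So C⁻¹ = s⁻¹·A⁻¹.
  N = kg·m/s² = kg·m·s⁻² (force = mass × acceleration).
  So N⁻¹ = kg⁻¹·m⁻¹·s².
  Combining: s⁻¹·A⁻²·K²·H·Bq·Ω⁻¹·C⁻¹·N⁻¹ = s⁻¹ · A⁻² · K² · (kg·m²·s⁻²·A⁻²) · s⁻¹ · (kg⁻¹·m⁻²·s³·A²) · (s⁻¹·A⁻¹) · (kg⁻¹·m⁻¹·s²) = kg⁻¹·m⁻¹·A⁻³·K².
Left is kg⁻¹·m⁻¹·s·A⁻³·K²; right is kg⁻¹·m⁻¹·A⁻³·K² — different.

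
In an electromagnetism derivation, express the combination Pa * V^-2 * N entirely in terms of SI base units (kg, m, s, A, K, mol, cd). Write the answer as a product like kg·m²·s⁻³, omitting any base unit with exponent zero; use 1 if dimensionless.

Pa = N/m² (pressure = force per area),
    = kg·m⁻¹·s⁻².
V = W/A (potential = power per current),
    = kg·m²·s⁻³·A⁻¹.
So V⁻² = kg⁻²·m⁻⁴·s⁶·A².
N = kg·m/s² = kg·m·s⁻² (force = mass × acceleration).
Combining: Pa·V⁻²·N = (kg·m⁻¹·s⁻²) · (kg⁻²·m⁻⁴·s⁶·A²) · (kg·m·s⁻²) = m⁻⁴·s²·A².

m⁻⁴·s²·A²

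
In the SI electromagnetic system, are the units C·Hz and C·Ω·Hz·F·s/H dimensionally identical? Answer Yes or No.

No

Left side:
  C = s·A.
  Hz = s⁻¹.
  Combining: C·Hz = (s·A) · s⁻¹ = A.
Right side:
  H = kg·m²·s⁻²·A⁻².
  So H⁻¹ = kg⁻¹·m⁻²·s²·A².
  C = s·A.
  Ω = kg·m²·s⁻³·A⁻².
  Hz = s⁻¹.
  F = kg⁻¹·m⁻²·s⁴·A².
  Combining: H⁻¹·C·Ω·Hz·F·s = (kg⁻¹·m⁻²·s²·A²) · (s·A) · (kg·m²·s⁻³·A⁻²) · s⁻¹ · (kg⁻¹·m⁻²·s⁴·A²) · s = kg⁻¹·m⁻²·s⁴·A³.
Left is A; right is kg⁻¹·m⁻²·s⁴·A³ — different.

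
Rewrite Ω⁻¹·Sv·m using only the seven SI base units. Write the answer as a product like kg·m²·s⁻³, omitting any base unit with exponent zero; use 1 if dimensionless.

kg⁻¹·m·s·A²

Ω = V/A (resistance = voltage per current),
    = kg·m²·s⁻³·A⁻².
So Ω⁻¹ = kg⁻¹·m⁻²·s³·A².
Sv = J/kg (equivalent dose = energy per mass),
    = m²·s⁻².
Combining: Ω⁻¹·Sv·m = (kg⁻¹·m⁻²·s³·A²) · (m²·s⁻²) · m = kg⁻¹·m·s·A².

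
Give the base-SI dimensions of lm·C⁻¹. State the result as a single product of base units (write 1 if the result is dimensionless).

s⁻¹·A⁻¹·cd

lm = cd·sr = cd (luminous flux; sr is dimensionless).
C = A·s = s·A (charge = current × time).
So C⁻¹ = s⁻¹·A⁻¹.
Combining: lm·C⁻¹ = cd · (s⁻¹·A⁻¹) = s⁻¹·A⁻¹·cd.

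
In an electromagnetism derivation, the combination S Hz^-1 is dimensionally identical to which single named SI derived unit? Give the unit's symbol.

F

S = kg⁻¹·m⁻²·s³·A².
Hz = s⁻¹.
So Hz⁻¹ = s.
Combining: S·Hz⁻¹ = (kg⁻¹·m⁻²·s³·A²) · s = kg⁻¹·m⁻²·s⁴·A².
kg⁻¹·m⁻²·s⁴·A² is the base-SI form of the farad.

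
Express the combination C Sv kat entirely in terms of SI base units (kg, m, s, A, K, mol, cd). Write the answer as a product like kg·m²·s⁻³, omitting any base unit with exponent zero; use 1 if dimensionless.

C = A·s = s·A (charge = current × time).
Sv = J/kg (equivalent dose = energy per mass),
    = m²·s⁻².
kat = mol/s = s⁻¹·mol (catalytic activity).
Combining: C·Sv·kat = (s·A) · (m²·s⁻²) · (s⁻¹·mol) = m²·s⁻²·A·mol.

m²·s⁻²·A·mol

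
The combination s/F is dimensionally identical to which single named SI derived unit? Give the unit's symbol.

F = C/V (capacitance = charge per voltage),
    = A·s/(kg·m²·s⁻³·A⁻¹) (substituting C and V),
    = kg⁻¹·m⁻²·s⁴·A².
So F⁻¹ = kg·m²·s⁻⁴·A⁻².
Combining: F⁻¹·s = (kg·m²·s⁻⁴·A⁻²) · s = kg·m²·s⁻³·A⁻².
kg·m²·s⁻³·A⁻² is the base-SI form of the ohm.

Ω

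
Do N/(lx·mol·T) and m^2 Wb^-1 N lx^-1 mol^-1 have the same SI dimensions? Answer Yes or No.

Yes

Left side:
  lx = lm/m² (illuminance = luminous flux per area),
      = m⁻²·cd.
  So lx⁻¹ = m²·cd⁻¹.
  N = kg·m/s² = kg·m·s⁻² (force = mass × acceleration).
  T = Wb/m² (flux density = flux per area),
      = kg·s⁻²·A⁻¹.
  So T⁻¹ = kg⁻¹·s²·A.
  Combining: lx⁻¹·N·mol⁻¹·T⁻¹ = (m²·cd⁻¹) · (kg·m·s⁻²) · mol⁻¹ · (kg⁻¹·s²·A) = m³·A·mol⁻¹·cd⁻¹.
Right side:
  Wb = V·s (flux: a volt is a weber per second),
      = kg·m²·s⁻²·A⁻¹.
  So Wb⁻¹ = kg⁻¹·m⁻²·s²·A.
  N = kg·m/s² = kg·m·s⁻² (force = mass × acceleration).
  lx = lm/m² (illuminance = luminous flux per area),
      = m⁻²·cd.
  So lx⁻¹ = m²·cd⁻¹.
  Combining: m²·Wb⁻¹·N·lx⁻¹·mol⁻¹ = m² · (kg⁻¹·m⁻²·s²·A) · (kg·m·s⁻²) · (m²·cd⁻¹) · mol⁻¹ = m³·A·mol⁻¹·cd⁻¹.
Both reduce to m³·A·mol⁻¹·cd⁻¹.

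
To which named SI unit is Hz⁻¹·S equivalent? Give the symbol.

Hz = 1/s = s⁻¹ (frequency is cycles per second).
So Hz⁻¹ = s.
S = 1/Ω (conductance is reciprocal resistance),
    = kg⁻¹·m⁻²·s³·A².
Combining: Hz⁻¹·S = s · (kg⁻¹·m⁻²·s³·A²) = kg⁻¹·m⁻²·s⁴·A².
kg⁻¹·m⁻²·s⁴·A² is the base-SI form of the farad.

F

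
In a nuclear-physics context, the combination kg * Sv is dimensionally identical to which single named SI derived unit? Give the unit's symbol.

J

Sv = J/kg (equivalent dose = energy per mass),
    = m²·s⁻².
Combining: kg·Sv = kg · (m²·s⁻²) = kg·m²·s⁻².
kg·m²·s⁻² is the base-SI form of the joule.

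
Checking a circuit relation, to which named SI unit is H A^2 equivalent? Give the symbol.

J

H = Wb/A (inductance = flux per current),
    = kg·m²·s⁻²·A⁻².
Combining: H·A² = (kg·m²·s⁻²·A⁻²) · A² = kg·m²·s⁻².
kg·m²·s⁻² is the base-SI form of the joule.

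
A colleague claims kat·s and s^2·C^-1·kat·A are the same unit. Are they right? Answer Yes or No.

Yes

Left side:
  kat = mol/s = s⁻¹·mol (catalytic activity).
  Combining: kat·s = (s⁻¹·mol) · s = mol.
Right side:
  C = s·A.
  So C⁻¹ = s⁻¹·A⁻¹.
  kat = s⁻¹·mol.
  Combining: s²·C⁻¹·kat·A = s² · (s⁻¹·A⁻¹) · (s⁻¹·mol) · A = mol.
Both reduce to mol.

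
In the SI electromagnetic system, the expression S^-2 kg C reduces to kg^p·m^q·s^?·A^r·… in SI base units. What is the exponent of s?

-5

S = kg⁻¹·m⁻²·s³·A².
So S⁻² = kg²·m⁴·s⁻⁶·A⁻⁴.
C = s·A.
Combining: S⁻²·kg·C = (kg²·m⁴·s⁻⁶·A⁻⁴) · kg · (s·A) = kg³·m⁴·s⁻⁵·A⁻³.
The exponent of s is -5.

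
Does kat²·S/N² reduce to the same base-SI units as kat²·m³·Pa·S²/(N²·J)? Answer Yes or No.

No

Left side:
  kat = mol/s = s⁻¹·mol (catalytic activity).
  So kat² = s⁻²·mol².
  N = kg·m/s² = kg·m·s⁻² (force = mass × acceleration).
  So N⁻² = kg⁻²·m⁻²·s⁴.
  S = 1/Ω (conductance is reciprocal resistance),
      = kg⁻¹·m⁻²·s³·A².
  Combining: kat²·N⁻²·S = (s⁻²·mol²) · (kg⁻²·m⁻²·s⁴) · (kg⁻¹·m⁻²·s³·A²) = kg⁻³·m⁻⁴·s⁵·A²·mol².
Right side:
  N = kg·m/s² = kg·m·s⁻² (force = mass × acceleration).
  So N⁻² = kg⁻²·m⁻²·s⁴.
  J = N·m (work = force × distance),
      = kg·m²·s⁻².
  So J⁻¹ = kg⁻¹·m⁻²·s².
  kat = mol/s = s⁻¹·mol (catalytic activity).
  So kat² = s⁻²·mol².
  Pa = N/m² (pressure = force per area),
      = kg·m⁻¹·s⁻².
  S = 1/Ω (conductance is reciprocal resistance),
      = kg⁻¹·m⁻²·s³·A².
  So S² = kg⁻²·m⁻⁴·s⁶·A⁴.
  Combining: N⁻²·J⁻¹·kat²·m³·Pa·S² = (kg⁻²·m⁻²·s⁴) · (kg⁻¹·m⁻²·s²) · (s⁻²·mol²) · m³ · (kg·m⁻¹·s⁻²) · (kg⁻²·m⁻⁴·s⁶·A⁴) = kg⁻⁴·m⁻⁶·s⁸·A⁴·mol².
Left is kg⁻³·m⁻⁴·s⁵·A²·mol²; right is kg⁻⁴·m⁻⁶·s⁸·A⁴·mol² — different.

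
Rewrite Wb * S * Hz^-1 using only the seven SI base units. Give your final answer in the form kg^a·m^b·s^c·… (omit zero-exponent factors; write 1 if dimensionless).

Wb = kg·m²·s⁻²·A⁻¹.
S = kg⁻¹·m⁻²·s³·A².
Hz = s⁻¹.
So Hz⁻¹ = s.
Combining: Wb·S·Hz⁻¹ = (kg·m²·s⁻²·A⁻¹) · (kg⁻¹·m⁻²·s³·A²) · s = s²·A.

s²·A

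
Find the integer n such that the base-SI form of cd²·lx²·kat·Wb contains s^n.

-3

lx = lm/m² (illuminance = luminous flux per area),
    = m⁻²·cd.
So lx² = m⁻⁴·cd².
kat = mol/s = s⁻¹·mol (catalytic activity).
Wb = V·s (flux: a volt is a weber per second),
    = kg·m²·s⁻²·A⁻¹.
Combining: cd²·lx²·kat·Wb = cd² · (m⁻⁴·cd²) · (s⁻¹·mol) · (kg·m²·s⁻²·A⁻¹) = kg·m⁻²·s⁻³·A⁻¹·mol·cd⁴.
The exponent of s is -3.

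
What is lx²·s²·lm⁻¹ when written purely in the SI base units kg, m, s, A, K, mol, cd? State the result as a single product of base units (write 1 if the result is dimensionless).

lx = m⁻²·cd.
So lx² = m⁻⁴·cd².
lm = cd.
So lm⁻¹ = cd⁻¹.
Combining: lx²·s²·lm⁻¹ = (m⁻⁴·cd²) · s² · cd⁻¹ = m⁻⁴·s²·cd.

m⁻⁴·s²·cd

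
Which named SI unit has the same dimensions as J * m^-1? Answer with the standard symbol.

J = N·m (work = force × distance),
    = kg·m²·s⁻².
Combining: J·m⁻¹ = (kg·m²·s⁻²) · m⁻¹ = kg·m·s⁻².
kg·m·s⁻² is the base-SI form of the newton.

N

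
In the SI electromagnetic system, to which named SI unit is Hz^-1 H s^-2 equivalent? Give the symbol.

Hz = s⁻¹.
So Hz⁻¹ = s.
H = kg·m²·s⁻²·A⁻².
Combining: Hz⁻¹·H·s⁻² = s · (kg·m²·s⁻²·A⁻²) · s⁻² = kg·m²·s⁻³·A⁻².
kg·m²·s⁻³·A⁻² is the base-SI form of the ohm.

Ω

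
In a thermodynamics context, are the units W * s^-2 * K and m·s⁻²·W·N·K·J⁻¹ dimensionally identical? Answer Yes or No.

Left side:
  W = J/s (power = energy per time),
      = kg·m²·s⁻³.
  Combining: W·s⁻²·K = (kg·m²·s⁻³) · s⁻² · K = kg·m²·s⁻⁵·K.
Right side:
  W = kg·m²·s⁻³.
  N = kg·m·s⁻².
  J = kg·m²·s⁻².
  So J⁻¹ = kg⁻¹·m⁻²·s².
  Combining: m·s⁻²·W·N·K·J⁻¹ = m · s⁻² · (kg·m²·s⁻³) · (kg·m·s⁻²) · K · (kg⁻¹·m⁻²·s²) = kg·m²·s⁻⁵·K.
Both reduce to kg·m²·s⁻⁵·K.

Yes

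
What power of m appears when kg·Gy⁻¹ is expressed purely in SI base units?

Gy = m²·s⁻².
So Gy⁻¹ = m⁻²·s².
Combining: kg·Gy⁻¹ = kg · (m⁻²·s²) = kg·m⁻²·s².
The exponent of m is -2.

-2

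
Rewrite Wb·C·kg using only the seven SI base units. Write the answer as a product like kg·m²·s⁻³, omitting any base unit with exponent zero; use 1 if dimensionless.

kg²·m²·s⁻¹

Wb = V·s (flux: a volt is a weber per second),
    = kg·m²·s⁻²·A⁻¹.
C = A·s = s·A (charge = current × time).
Combining: Wb·C·kg = (kg·m²·s⁻²·A⁻¹) · (s·A) · kg = kg²·m²·s⁻¹.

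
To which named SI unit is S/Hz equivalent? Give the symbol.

F

S = 1/Ω (conductance is reciprocal resistance),
    = kg⁻¹·m⁻²·s³·A².
Hz = 1/s = s⁻¹ (frequency is cycles per second).
So Hz⁻¹ = s.
Combining: S·Hz⁻¹ = (kg⁻¹·m⁻²·s³·A²) · s = kg⁻¹·m⁻²·s⁴·A².
kg⁻¹·m⁻²·s⁴·A² is the base-SI form of the farad.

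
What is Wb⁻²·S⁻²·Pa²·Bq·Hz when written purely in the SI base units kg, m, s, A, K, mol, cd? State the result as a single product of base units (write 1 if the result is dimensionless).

Wb = kg·m²·s⁻²·A⁻¹.
So Wb⁻² = kg⁻²·m⁻⁴·s⁴·A².
S = kg⁻¹·m⁻²·s³·A².
So S⁻² = kg²·m⁴·s⁻⁶·A⁻⁴.
Pa = kg·m⁻¹·s⁻².
So Pa² = kg²·m⁻²·s⁻⁴.
Bq = s⁻¹.
Hz = s⁻¹.
Combining: Wb⁻²·S⁻²·Pa²·Bq·Hz = (kg⁻²·m⁻⁴·s⁴·A²) · (kg²·m⁴·s⁻⁶·A⁻⁴) · (kg²·m⁻²·s⁻⁴) · s⁻¹ · s⁻¹ = kg²·m⁻²·s⁻⁸·A⁻².

kg²·m⁻²·s⁻⁸·A⁻²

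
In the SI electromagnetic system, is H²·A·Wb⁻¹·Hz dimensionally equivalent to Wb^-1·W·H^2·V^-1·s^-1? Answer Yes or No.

Yes

Left side:
  H = Wb/A (inductance = flux per current),
      = kg·m²·s⁻²·A⁻².
  So H² = kg²·m⁴·s⁻⁴·A⁻⁴.
  Wb = V·s (flux: a volt is a weber per second),
      = kg·m²·s⁻²·A⁻¹.
  So Wb⁻¹ = kg⁻¹·m⁻²·s²·A.
  Hz = 1/s = s⁻¹ (frequency is cycles per second).
  Combining: H²·A·Wb⁻¹·Hz = (kg²·m⁴·s⁻⁴·A⁻⁴) · A · (kg⁻¹·m⁻²·s²·A) · s⁻¹ = kg·m²·s⁻³·A⁻².
Right side:
  Wb = kg·m²·s⁻²·A⁻¹.
  So Wb⁻¹ = kg⁻¹·m⁻²·s²·A.
  W = kg·m²·s⁻³.
  H = kg·m²·s⁻²·A⁻².
  So H² = kg²·m⁴·s⁻⁴·A⁻⁴.
  V = kg·m²·s⁻³·A⁻¹.
  So V⁻¹ = kg⁻¹·m⁻²·s³·A.
  Combining: Wb⁻¹·W·H²·V⁻¹·s⁻¹ = (kg⁻¹·m⁻²·s²·A) · (kg·m²·s⁻³) · (kg²·m⁴·s⁻⁴·A⁻⁴) · (kg⁻¹·m⁻²·s³·A) · s⁻¹ = kg·m²·s⁻³·A⁻².
Both reduce to kg·m²·s⁻³·A⁻².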